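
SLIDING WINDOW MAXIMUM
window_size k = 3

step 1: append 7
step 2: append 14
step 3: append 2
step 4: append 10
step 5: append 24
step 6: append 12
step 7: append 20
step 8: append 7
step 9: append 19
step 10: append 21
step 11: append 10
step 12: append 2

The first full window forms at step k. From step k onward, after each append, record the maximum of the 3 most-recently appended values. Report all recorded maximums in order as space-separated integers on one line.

Answer: 14 14 24 24 24 20 20 21 21 21

Derivation:
step 1: append 7 -> window=[7] (not full yet)
step 2: append 14 -> window=[7, 14] (not full yet)
step 3: append 2 -> window=[7, 14, 2] -> max=14
step 4: append 10 -> window=[14, 2, 10] -> max=14
step 5: append 24 -> window=[2, 10, 24] -> max=24
step 6: append 12 -> window=[10, 24, 12] -> max=24
step 7: append 20 -> window=[24, 12, 20] -> max=24
step 8: append 7 -> window=[12, 20, 7] -> max=20
step 9: append 19 -> window=[20, 7, 19] -> max=20
step 10: append 21 -> window=[7, 19, 21] -> max=21
step 11: append 10 -> window=[19, 21, 10] -> max=21
step 12: append 2 -> window=[21, 10, 2] -> max=21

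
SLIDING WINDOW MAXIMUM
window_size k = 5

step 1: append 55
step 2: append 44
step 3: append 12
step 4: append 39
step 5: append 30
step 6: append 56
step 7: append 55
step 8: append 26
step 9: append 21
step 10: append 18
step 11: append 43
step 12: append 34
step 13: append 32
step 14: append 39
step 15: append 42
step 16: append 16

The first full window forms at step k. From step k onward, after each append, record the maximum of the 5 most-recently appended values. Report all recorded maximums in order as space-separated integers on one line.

Answer: 55 56 56 56 56 56 55 43 43 43 43 42

Derivation:
step 1: append 55 -> window=[55] (not full yet)
step 2: append 44 -> window=[55, 44] (not full yet)
step 3: append 12 -> window=[55, 44, 12] (not full yet)
step 4: append 39 -> window=[55, 44, 12, 39] (not full yet)
step 5: append 30 -> window=[55, 44, 12, 39, 30] -> max=55
step 6: append 56 -> window=[44, 12, 39, 30, 56] -> max=56
step 7: append 55 -> window=[12, 39, 30, 56, 55] -> max=56
step 8: append 26 -> window=[39, 30, 56, 55, 26] -> max=56
step 9: append 21 -> window=[30, 56, 55, 26, 21] -> max=56
step 10: append 18 -> window=[56, 55, 26, 21, 18] -> max=56
step 11: append 43 -> window=[55, 26, 21, 18, 43] -> max=55
step 12: append 34 -> window=[26, 21, 18, 43, 34] -> max=43
step 13: append 32 -> window=[21, 18, 43, 34, 32] -> max=43
step 14: append 39 -> window=[18, 43, 34, 32, 39] -> max=43
step 15: append 42 -> window=[43, 34, 32, 39, 42] -> max=43
step 16: append 16 -> window=[34, 32, 39, 42, 16] -> max=42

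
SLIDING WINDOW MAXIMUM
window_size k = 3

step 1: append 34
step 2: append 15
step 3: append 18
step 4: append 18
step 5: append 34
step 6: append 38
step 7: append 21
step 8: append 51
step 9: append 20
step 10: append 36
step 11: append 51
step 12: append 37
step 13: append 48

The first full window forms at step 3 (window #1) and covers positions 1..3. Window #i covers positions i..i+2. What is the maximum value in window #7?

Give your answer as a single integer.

Answer: 51

Derivation:
step 1: append 34 -> window=[34] (not full yet)
step 2: append 15 -> window=[34, 15] (not full yet)
step 3: append 18 -> window=[34, 15, 18] -> max=34
step 4: append 18 -> window=[15, 18, 18] -> max=18
step 5: append 34 -> window=[18, 18, 34] -> max=34
step 6: append 38 -> window=[18, 34, 38] -> max=38
step 7: append 21 -> window=[34, 38, 21] -> max=38
step 8: append 51 -> window=[38, 21, 51] -> max=51
step 9: append 20 -> window=[21, 51, 20] -> max=51
Window #7 max = 51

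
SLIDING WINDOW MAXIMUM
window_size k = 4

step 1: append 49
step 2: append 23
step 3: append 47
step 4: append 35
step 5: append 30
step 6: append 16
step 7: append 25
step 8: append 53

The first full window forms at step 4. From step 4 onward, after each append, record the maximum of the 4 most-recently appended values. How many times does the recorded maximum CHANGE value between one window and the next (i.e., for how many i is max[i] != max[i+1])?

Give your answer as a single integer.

step 1: append 49 -> window=[49] (not full yet)
step 2: append 23 -> window=[49, 23] (not full yet)
step 3: append 47 -> window=[49, 23, 47] (not full yet)
step 4: append 35 -> window=[49, 23, 47, 35] -> max=49
step 5: append 30 -> window=[23, 47, 35, 30] -> max=47
step 6: append 16 -> window=[47, 35, 30, 16] -> max=47
step 7: append 25 -> window=[35, 30, 16, 25] -> max=35
step 8: append 53 -> window=[30, 16, 25, 53] -> max=53
Recorded maximums: 49 47 47 35 53
Changes between consecutive maximums: 3

Answer: 3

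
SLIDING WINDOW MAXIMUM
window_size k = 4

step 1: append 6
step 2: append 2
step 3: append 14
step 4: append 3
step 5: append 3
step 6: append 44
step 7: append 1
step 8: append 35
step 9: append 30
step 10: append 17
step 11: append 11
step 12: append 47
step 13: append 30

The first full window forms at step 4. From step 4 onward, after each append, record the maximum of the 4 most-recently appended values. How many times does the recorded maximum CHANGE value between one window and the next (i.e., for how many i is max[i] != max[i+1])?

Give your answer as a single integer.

step 1: append 6 -> window=[6] (not full yet)
step 2: append 2 -> window=[6, 2] (not full yet)
step 3: append 14 -> window=[6, 2, 14] (not full yet)
step 4: append 3 -> window=[6, 2, 14, 3] -> max=14
step 5: append 3 -> window=[2, 14, 3, 3] -> max=14
step 6: append 44 -> window=[14, 3, 3, 44] -> max=44
step 7: append 1 -> window=[3, 3, 44, 1] -> max=44
step 8: append 35 -> window=[3, 44, 1, 35] -> max=44
step 9: append 30 -> window=[44, 1, 35, 30] -> max=44
step 10: append 17 -> window=[1, 35, 30, 17] -> max=35
step 11: append 11 -> window=[35, 30, 17, 11] -> max=35
step 12: append 47 -> window=[30, 17, 11, 47] -> max=47
step 13: append 30 -> window=[17, 11, 47, 30] -> max=47
Recorded maximums: 14 14 44 44 44 44 35 35 47 47
Changes between consecutive maximums: 3

Answer: 3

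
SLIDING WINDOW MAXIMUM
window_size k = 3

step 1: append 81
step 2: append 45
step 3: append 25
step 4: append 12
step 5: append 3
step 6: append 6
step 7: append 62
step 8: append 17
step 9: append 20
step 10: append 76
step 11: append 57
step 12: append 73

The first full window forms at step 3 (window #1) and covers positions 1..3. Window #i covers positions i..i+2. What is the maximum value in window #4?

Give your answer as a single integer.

Answer: 12

Derivation:
step 1: append 81 -> window=[81] (not full yet)
step 2: append 45 -> window=[81, 45] (not full yet)
step 3: append 25 -> window=[81, 45, 25] -> max=81
step 4: append 12 -> window=[45, 25, 12] -> max=45
step 5: append 3 -> window=[25, 12, 3] -> max=25
step 6: append 6 -> window=[12, 3, 6] -> max=12
Window #4 max = 12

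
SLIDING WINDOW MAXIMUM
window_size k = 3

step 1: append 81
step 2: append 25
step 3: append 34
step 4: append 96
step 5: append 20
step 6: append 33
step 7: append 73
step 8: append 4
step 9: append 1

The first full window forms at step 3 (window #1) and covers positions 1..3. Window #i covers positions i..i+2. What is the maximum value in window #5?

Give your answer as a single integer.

Answer: 73

Derivation:
step 1: append 81 -> window=[81] (not full yet)
step 2: append 25 -> window=[81, 25] (not full yet)
step 3: append 34 -> window=[81, 25, 34] -> max=81
step 4: append 96 -> window=[25, 34, 96] -> max=96
step 5: append 20 -> window=[34, 96, 20] -> max=96
step 6: append 33 -> window=[96, 20, 33] -> max=96
step 7: append 73 -> window=[20, 33, 73] -> max=73
Window #5 max = 73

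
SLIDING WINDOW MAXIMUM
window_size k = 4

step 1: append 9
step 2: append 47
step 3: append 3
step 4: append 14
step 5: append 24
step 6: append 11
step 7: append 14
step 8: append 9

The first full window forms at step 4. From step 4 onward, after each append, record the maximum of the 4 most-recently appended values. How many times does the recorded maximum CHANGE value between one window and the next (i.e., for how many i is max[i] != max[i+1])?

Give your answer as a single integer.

Answer: 1

Derivation:
step 1: append 9 -> window=[9] (not full yet)
step 2: append 47 -> window=[9, 47] (not full yet)
step 3: append 3 -> window=[9, 47, 3] (not full yet)
step 4: append 14 -> window=[9, 47, 3, 14] -> max=47
step 5: append 24 -> window=[47, 3, 14, 24] -> max=47
step 6: append 11 -> window=[3, 14, 24, 11] -> max=24
step 7: append 14 -> window=[14, 24, 11, 14] -> max=24
step 8: append 9 -> window=[24, 11, 14, 9] -> max=24
Recorded maximums: 47 47 24 24 24
Changes between consecutive maximums: 1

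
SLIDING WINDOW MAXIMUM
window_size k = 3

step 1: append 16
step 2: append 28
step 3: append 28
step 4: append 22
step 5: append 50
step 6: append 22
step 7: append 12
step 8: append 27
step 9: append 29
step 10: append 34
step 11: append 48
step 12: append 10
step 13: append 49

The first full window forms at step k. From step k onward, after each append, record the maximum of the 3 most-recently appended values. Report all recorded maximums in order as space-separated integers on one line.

step 1: append 16 -> window=[16] (not full yet)
step 2: append 28 -> window=[16, 28] (not full yet)
step 3: append 28 -> window=[16, 28, 28] -> max=28
step 4: append 22 -> window=[28, 28, 22] -> max=28
step 5: append 50 -> window=[28, 22, 50] -> max=50
step 6: append 22 -> window=[22, 50, 22] -> max=50
step 7: append 12 -> window=[50, 22, 12] -> max=50
step 8: append 27 -> window=[22, 12, 27] -> max=27
step 9: append 29 -> window=[12, 27, 29] -> max=29
step 10: append 34 -> window=[27, 29, 34] -> max=34
step 11: append 48 -> window=[29, 34, 48] -> max=48
step 12: append 10 -> window=[34, 48, 10] -> max=48
step 13: append 49 -> window=[48, 10, 49] -> max=49

Answer: 28 28 50 50 50 27 29 34 48 48 49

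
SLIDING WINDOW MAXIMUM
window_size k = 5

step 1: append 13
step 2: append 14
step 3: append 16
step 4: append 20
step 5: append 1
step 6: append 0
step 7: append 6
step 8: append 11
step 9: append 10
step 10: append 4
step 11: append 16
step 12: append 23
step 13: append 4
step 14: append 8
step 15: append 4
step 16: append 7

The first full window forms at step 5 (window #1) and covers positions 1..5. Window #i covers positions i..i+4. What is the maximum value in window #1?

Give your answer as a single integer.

Answer: 20

Derivation:
step 1: append 13 -> window=[13] (not full yet)
step 2: append 14 -> window=[13, 14] (not full yet)
step 3: append 16 -> window=[13, 14, 16] (not full yet)
step 4: append 20 -> window=[13, 14, 16, 20] (not full yet)
step 5: append 1 -> window=[13, 14, 16, 20, 1] -> max=20
Window #1 max = 20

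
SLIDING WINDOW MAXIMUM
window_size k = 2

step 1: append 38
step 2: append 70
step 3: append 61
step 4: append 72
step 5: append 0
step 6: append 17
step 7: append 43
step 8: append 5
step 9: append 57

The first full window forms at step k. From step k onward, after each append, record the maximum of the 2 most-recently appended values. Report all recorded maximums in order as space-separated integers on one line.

step 1: append 38 -> window=[38] (not full yet)
step 2: append 70 -> window=[38, 70] -> max=70
step 3: append 61 -> window=[70, 61] -> max=70
step 4: append 72 -> window=[61, 72] -> max=72
step 5: append 0 -> window=[72, 0] -> max=72
step 6: append 17 -> window=[0, 17] -> max=17
step 7: append 43 -> window=[17, 43] -> max=43
step 8: append 5 -> window=[43, 5] -> max=43
step 9: append 57 -> window=[5, 57] -> max=57

Answer: 70 70 72 72 17 43 43 57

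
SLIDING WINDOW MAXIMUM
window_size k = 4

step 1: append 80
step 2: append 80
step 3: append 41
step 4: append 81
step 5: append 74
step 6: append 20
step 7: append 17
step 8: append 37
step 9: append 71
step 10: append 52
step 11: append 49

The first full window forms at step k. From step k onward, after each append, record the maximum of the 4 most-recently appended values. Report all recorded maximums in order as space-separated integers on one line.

Answer: 81 81 81 81 74 71 71 71

Derivation:
step 1: append 80 -> window=[80] (not full yet)
step 2: append 80 -> window=[80, 80] (not full yet)
step 3: append 41 -> window=[80, 80, 41] (not full yet)
step 4: append 81 -> window=[80, 80, 41, 81] -> max=81
step 5: append 74 -> window=[80, 41, 81, 74] -> max=81
step 6: append 20 -> window=[41, 81, 74, 20] -> max=81
step 7: append 17 -> window=[81, 74, 20, 17] -> max=81
step 8: append 37 -> window=[74, 20, 17, 37] -> max=74
step 9: append 71 -> window=[20, 17, 37, 71] -> max=71
step 10: append 52 -> window=[17, 37, 71, 52] -> max=71
step 11: append 49 -> window=[37, 71, 52, 49] -> max=71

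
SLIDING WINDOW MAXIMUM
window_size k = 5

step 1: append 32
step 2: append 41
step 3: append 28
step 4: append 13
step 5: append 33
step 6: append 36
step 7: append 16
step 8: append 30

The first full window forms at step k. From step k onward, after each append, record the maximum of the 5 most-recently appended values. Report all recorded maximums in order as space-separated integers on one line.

Answer: 41 41 36 36

Derivation:
step 1: append 32 -> window=[32] (not full yet)
step 2: append 41 -> window=[32, 41] (not full yet)
step 3: append 28 -> window=[32, 41, 28] (not full yet)
step 4: append 13 -> window=[32, 41, 28, 13] (not full yet)
step 5: append 33 -> window=[32, 41, 28, 13, 33] -> max=41
step 6: append 36 -> window=[41, 28, 13, 33, 36] -> max=41
step 7: append 16 -> window=[28, 13, 33, 36, 16] -> max=36
step 8: append 30 -> window=[13, 33, 36, 16, 30] -> max=36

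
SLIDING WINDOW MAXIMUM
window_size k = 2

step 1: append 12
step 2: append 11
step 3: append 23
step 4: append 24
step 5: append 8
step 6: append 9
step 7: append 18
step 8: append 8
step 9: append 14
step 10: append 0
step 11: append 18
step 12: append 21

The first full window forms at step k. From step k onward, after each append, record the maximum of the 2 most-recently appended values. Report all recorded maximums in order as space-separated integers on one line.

Answer: 12 23 24 24 9 18 18 14 14 18 21

Derivation:
step 1: append 12 -> window=[12] (not full yet)
step 2: append 11 -> window=[12, 11] -> max=12
step 3: append 23 -> window=[11, 23] -> max=23
step 4: append 24 -> window=[23, 24] -> max=24
step 5: append 8 -> window=[24, 8] -> max=24
step 6: append 9 -> window=[8, 9] -> max=9
step 7: append 18 -> window=[9, 18] -> max=18
step 8: append 8 -> window=[18, 8] -> max=18
step 9: append 14 -> window=[8, 14] -> max=14
step 10: append 0 -> window=[14, 0] -> max=14
step 11: append 18 -> window=[0, 18] -> max=18
step 12: append 21 -> window=[18, 21] -> max=21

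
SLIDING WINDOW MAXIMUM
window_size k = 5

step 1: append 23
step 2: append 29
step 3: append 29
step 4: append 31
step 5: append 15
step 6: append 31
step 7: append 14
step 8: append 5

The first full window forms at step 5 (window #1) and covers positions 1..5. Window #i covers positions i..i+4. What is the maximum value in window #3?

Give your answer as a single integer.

step 1: append 23 -> window=[23] (not full yet)
step 2: append 29 -> window=[23, 29] (not full yet)
step 3: append 29 -> window=[23, 29, 29] (not full yet)
step 4: append 31 -> window=[23, 29, 29, 31] (not full yet)
step 5: append 15 -> window=[23, 29, 29, 31, 15] -> max=31
step 6: append 31 -> window=[29, 29, 31, 15, 31] -> max=31
step 7: append 14 -> window=[29, 31, 15, 31, 14] -> max=31
Window #3 max = 31

Answer: 31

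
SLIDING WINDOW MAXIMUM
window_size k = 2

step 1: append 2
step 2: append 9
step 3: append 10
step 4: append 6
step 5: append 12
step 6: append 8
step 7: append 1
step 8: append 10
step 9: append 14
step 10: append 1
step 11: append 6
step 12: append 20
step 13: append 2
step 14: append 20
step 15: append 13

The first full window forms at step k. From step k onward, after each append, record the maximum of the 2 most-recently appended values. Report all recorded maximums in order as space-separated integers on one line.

Answer: 9 10 10 12 12 8 10 14 14 6 20 20 20 20

Derivation:
step 1: append 2 -> window=[2] (not full yet)
step 2: append 9 -> window=[2, 9] -> max=9
step 3: append 10 -> window=[9, 10] -> max=10
step 4: append 6 -> window=[10, 6] -> max=10
step 5: append 12 -> window=[6, 12] -> max=12
step 6: append 8 -> window=[12, 8] -> max=12
step 7: append 1 -> window=[8, 1] -> max=8
step 8: append 10 -> window=[1, 10] -> max=10
step 9: append 14 -> window=[10, 14] -> max=14
step 10: append 1 -> window=[14, 1] -> max=14
step 11: append 6 -> window=[1, 6] -> max=6
step 12: append 20 -> window=[6, 20] -> max=20
step 13: append 2 -> window=[20, 2] -> max=20
step 14: append 20 -> window=[2, 20] -> max=20
step 15: append 13 -> window=[20, 13] -> max=20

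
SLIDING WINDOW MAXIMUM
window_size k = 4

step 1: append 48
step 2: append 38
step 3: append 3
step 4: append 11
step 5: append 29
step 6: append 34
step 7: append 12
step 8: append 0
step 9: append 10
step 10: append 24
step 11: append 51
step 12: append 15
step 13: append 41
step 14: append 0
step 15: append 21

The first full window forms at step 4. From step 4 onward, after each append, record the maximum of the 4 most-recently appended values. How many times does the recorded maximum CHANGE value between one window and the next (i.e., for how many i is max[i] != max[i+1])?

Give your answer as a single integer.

step 1: append 48 -> window=[48] (not full yet)
step 2: append 38 -> window=[48, 38] (not full yet)
step 3: append 3 -> window=[48, 38, 3] (not full yet)
step 4: append 11 -> window=[48, 38, 3, 11] -> max=48
step 5: append 29 -> window=[38, 3, 11, 29] -> max=38
step 6: append 34 -> window=[3, 11, 29, 34] -> max=34
step 7: append 12 -> window=[11, 29, 34, 12] -> max=34
step 8: append 0 -> window=[29, 34, 12, 0] -> max=34
step 9: append 10 -> window=[34, 12, 0, 10] -> max=34
step 10: append 24 -> window=[12, 0, 10, 24] -> max=24
step 11: append 51 -> window=[0, 10, 24, 51] -> max=51
step 12: append 15 -> window=[10, 24, 51, 15] -> max=51
step 13: append 41 -> window=[24, 51, 15, 41] -> max=51
step 14: append 0 -> window=[51, 15, 41, 0] -> max=51
step 15: append 21 -> window=[15, 41, 0, 21] -> max=41
Recorded maximums: 48 38 34 34 34 34 24 51 51 51 51 41
Changes between consecutive maximums: 5

Answer: 5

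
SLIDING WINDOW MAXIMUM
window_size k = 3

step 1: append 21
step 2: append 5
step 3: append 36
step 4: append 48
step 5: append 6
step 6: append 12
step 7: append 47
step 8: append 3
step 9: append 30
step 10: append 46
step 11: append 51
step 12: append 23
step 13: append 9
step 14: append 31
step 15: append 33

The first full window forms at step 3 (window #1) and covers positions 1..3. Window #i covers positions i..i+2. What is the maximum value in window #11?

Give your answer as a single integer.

Answer: 51

Derivation:
step 1: append 21 -> window=[21] (not full yet)
step 2: append 5 -> window=[21, 5] (not full yet)
step 3: append 36 -> window=[21, 5, 36] -> max=36
step 4: append 48 -> window=[5, 36, 48] -> max=48
step 5: append 6 -> window=[36, 48, 6] -> max=48
step 6: append 12 -> window=[48, 6, 12] -> max=48
step 7: append 47 -> window=[6, 12, 47] -> max=47
step 8: append 3 -> window=[12, 47, 3] -> max=47
step 9: append 30 -> window=[47, 3, 30] -> max=47
step 10: append 46 -> window=[3, 30, 46] -> max=46
step 11: append 51 -> window=[30, 46, 51] -> max=51
step 12: append 23 -> window=[46, 51, 23] -> max=51
step 13: append 9 -> window=[51, 23, 9] -> max=51
Window #11 max = 51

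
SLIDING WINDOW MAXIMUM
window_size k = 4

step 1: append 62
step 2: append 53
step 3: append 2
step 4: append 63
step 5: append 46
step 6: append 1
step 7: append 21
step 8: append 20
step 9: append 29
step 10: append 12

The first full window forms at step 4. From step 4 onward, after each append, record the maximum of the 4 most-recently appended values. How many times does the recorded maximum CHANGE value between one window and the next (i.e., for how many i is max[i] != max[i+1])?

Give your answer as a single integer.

Answer: 2

Derivation:
step 1: append 62 -> window=[62] (not full yet)
step 2: append 53 -> window=[62, 53] (not full yet)
step 3: append 2 -> window=[62, 53, 2] (not full yet)
step 4: append 63 -> window=[62, 53, 2, 63] -> max=63
step 5: append 46 -> window=[53, 2, 63, 46] -> max=63
step 6: append 1 -> window=[2, 63, 46, 1] -> max=63
step 7: append 21 -> window=[63, 46, 1, 21] -> max=63
step 8: append 20 -> window=[46, 1, 21, 20] -> max=46
step 9: append 29 -> window=[1, 21, 20, 29] -> max=29
step 10: append 12 -> window=[21, 20, 29, 12] -> max=29
Recorded maximums: 63 63 63 63 46 29 29
Changes between consecutive maximums: 2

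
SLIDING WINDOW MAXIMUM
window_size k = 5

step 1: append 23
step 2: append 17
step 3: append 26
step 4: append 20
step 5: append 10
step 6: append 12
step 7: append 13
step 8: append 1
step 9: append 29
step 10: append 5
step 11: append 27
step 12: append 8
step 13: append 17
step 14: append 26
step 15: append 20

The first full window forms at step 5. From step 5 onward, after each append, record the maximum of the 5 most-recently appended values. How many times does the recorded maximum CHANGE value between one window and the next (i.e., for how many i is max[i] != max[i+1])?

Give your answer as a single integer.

step 1: append 23 -> window=[23] (not full yet)
step 2: append 17 -> window=[23, 17] (not full yet)
step 3: append 26 -> window=[23, 17, 26] (not full yet)
step 4: append 20 -> window=[23, 17, 26, 20] (not full yet)
step 5: append 10 -> window=[23, 17, 26, 20, 10] -> max=26
step 6: append 12 -> window=[17, 26, 20, 10, 12] -> max=26
step 7: append 13 -> window=[26, 20, 10, 12, 13] -> max=26
step 8: append 1 -> window=[20, 10, 12, 13, 1] -> max=20
step 9: append 29 -> window=[10, 12, 13, 1, 29] -> max=29
step 10: append 5 -> window=[12, 13, 1, 29, 5] -> max=29
step 11: append 27 -> window=[13, 1, 29, 5, 27] -> max=29
step 12: append 8 -> window=[1, 29, 5, 27, 8] -> max=29
step 13: append 17 -> window=[29, 5, 27, 8, 17] -> max=29
step 14: append 26 -> window=[5, 27, 8, 17, 26] -> max=27
step 15: append 20 -> window=[27, 8, 17, 26, 20] -> max=27
Recorded maximums: 26 26 26 20 29 29 29 29 29 27 27
Changes between consecutive maximums: 3

Answer: 3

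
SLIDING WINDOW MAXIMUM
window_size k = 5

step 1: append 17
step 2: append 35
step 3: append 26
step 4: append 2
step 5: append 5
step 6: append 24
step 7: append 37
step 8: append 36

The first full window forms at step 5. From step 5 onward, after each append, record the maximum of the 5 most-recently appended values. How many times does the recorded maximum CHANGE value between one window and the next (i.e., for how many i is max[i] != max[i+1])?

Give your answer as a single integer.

step 1: append 17 -> window=[17] (not full yet)
step 2: append 35 -> window=[17, 35] (not full yet)
step 3: append 26 -> window=[17, 35, 26] (not full yet)
step 4: append 2 -> window=[17, 35, 26, 2] (not full yet)
step 5: append 5 -> window=[17, 35, 26, 2, 5] -> max=35
step 6: append 24 -> window=[35, 26, 2, 5, 24] -> max=35
step 7: append 37 -> window=[26, 2, 5, 24, 37] -> max=37
step 8: append 36 -> window=[2, 5, 24, 37, 36] -> max=37
Recorded maximums: 35 35 37 37
Changes between consecutive maximums: 1

Answer: 1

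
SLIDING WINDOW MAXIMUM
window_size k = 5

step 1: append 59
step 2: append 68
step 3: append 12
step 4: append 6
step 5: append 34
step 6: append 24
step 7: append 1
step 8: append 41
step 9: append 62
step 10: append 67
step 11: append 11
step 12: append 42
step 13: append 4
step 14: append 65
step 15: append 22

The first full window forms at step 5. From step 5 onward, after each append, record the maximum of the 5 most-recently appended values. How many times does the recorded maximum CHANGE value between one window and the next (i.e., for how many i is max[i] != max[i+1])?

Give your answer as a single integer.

Answer: 5

Derivation:
step 1: append 59 -> window=[59] (not full yet)
step 2: append 68 -> window=[59, 68] (not full yet)
step 3: append 12 -> window=[59, 68, 12] (not full yet)
step 4: append 6 -> window=[59, 68, 12, 6] (not full yet)
step 5: append 34 -> window=[59, 68, 12, 6, 34] -> max=68
step 6: append 24 -> window=[68, 12, 6, 34, 24] -> max=68
step 7: append 1 -> window=[12, 6, 34, 24, 1] -> max=34
step 8: append 41 -> window=[6, 34, 24, 1, 41] -> max=41
step 9: append 62 -> window=[34, 24, 1, 41, 62] -> max=62
step 10: append 67 -> window=[24, 1, 41, 62, 67] -> max=67
step 11: append 11 -> window=[1, 41, 62, 67, 11] -> max=67
step 12: append 42 -> window=[41, 62, 67, 11, 42] -> max=67
step 13: append 4 -> window=[62, 67, 11, 42, 4] -> max=67
step 14: append 65 -> window=[67, 11, 42, 4, 65] -> max=67
step 15: append 22 -> window=[11, 42, 4, 65, 22] -> max=65
Recorded maximums: 68 68 34 41 62 67 67 67 67 67 65
Changes between consecutive maximums: 5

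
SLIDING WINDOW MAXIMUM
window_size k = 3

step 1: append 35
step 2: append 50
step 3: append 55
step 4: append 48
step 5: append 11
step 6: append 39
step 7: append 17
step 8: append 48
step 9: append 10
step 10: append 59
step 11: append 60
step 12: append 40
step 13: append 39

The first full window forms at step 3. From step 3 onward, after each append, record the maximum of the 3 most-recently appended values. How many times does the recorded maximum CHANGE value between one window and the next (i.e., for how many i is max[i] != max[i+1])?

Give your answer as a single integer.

step 1: append 35 -> window=[35] (not full yet)
step 2: append 50 -> window=[35, 50] (not full yet)
step 3: append 55 -> window=[35, 50, 55] -> max=55
step 4: append 48 -> window=[50, 55, 48] -> max=55
step 5: append 11 -> window=[55, 48, 11] -> max=55
step 6: append 39 -> window=[48, 11, 39] -> max=48
step 7: append 17 -> window=[11, 39, 17] -> max=39
step 8: append 48 -> window=[39, 17, 48] -> max=48
step 9: append 10 -> window=[17, 48, 10] -> max=48
step 10: append 59 -> window=[48, 10, 59] -> max=59
step 11: append 60 -> window=[10, 59, 60] -> max=60
step 12: append 40 -> window=[59, 60, 40] -> max=60
step 13: append 39 -> window=[60, 40, 39] -> max=60
Recorded maximums: 55 55 55 48 39 48 48 59 60 60 60
Changes between consecutive maximums: 5

Answer: 5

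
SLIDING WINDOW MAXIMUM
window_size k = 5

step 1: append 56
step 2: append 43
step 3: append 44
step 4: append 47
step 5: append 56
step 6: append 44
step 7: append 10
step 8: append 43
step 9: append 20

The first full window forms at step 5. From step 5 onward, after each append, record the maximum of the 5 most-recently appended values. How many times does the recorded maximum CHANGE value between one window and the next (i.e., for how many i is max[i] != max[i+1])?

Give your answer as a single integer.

step 1: append 56 -> window=[56] (not full yet)
step 2: append 43 -> window=[56, 43] (not full yet)
step 3: append 44 -> window=[56, 43, 44] (not full yet)
step 4: append 47 -> window=[56, 43, 44, 47] (not full yet)
step 5: append 56 -> window=[56, 43, 44, 47, 56] -> max=56
step 6: append 44 -> window=[43, 44, 47, 56, 44] -> max=56
step 7: append 10 -> window=[44, 47, 56, 44, 10] -> max=56
step 8: append 43 -> window=[47, 56, 44, 10, 43] -> max=56
step 9: append 20 -> window=[56, 44, 10, 43, 20] -> max=56
Recorded maximums: 56 56 56 56 56
Changes between consecutive maximums: 0

Answer: 0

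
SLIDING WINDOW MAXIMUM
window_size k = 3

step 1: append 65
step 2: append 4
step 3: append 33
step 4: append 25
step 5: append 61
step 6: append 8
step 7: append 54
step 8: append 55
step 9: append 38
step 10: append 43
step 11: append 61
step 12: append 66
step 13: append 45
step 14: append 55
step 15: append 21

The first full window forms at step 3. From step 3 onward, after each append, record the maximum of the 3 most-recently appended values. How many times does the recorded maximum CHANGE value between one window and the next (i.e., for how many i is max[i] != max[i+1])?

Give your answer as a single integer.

step 1: append 65 -> window=[65] (not full yet)
step 2: append 4 -> window=[65, 4] (not full yet)
step 3: append 33 -> window=[65, 4, 33] -> max=65
step 4: append 25 -> window=[4, 33, 25] -> max=33
step 5: append 61 -> window=[33, 25, 61] -> max=61
step 6: append 8 -> window=[25, 61, 8] -> max=61
step 7: append 54 -> window=[61, 8, 54] -> max=61
step 8: append 55 -> window=[8, 54, 55] -> max=55
step 9: append 38 -> window=[54, 55, 38] -> max=55
step 10: append 43 -> window=[55, 38, 43] -> max=55
step 11: append 61 -> window=[38, 43, 61] -> max=61
step 12: append 66 -> window=[43, 61, 66] -> max=66
step 13: append 45 -> window=[61, 66, 45] -> max=66
step 14: append 55 -> window=[66, 45, 55] -> max=66
step 15: append 21 -> window=[45, 55, 21] -> max=55
Recorded maximums: 65 33 61 61 61 55 55 55 61 66 66 66 55
Changes between consecutive maximums: 6

Answer: 6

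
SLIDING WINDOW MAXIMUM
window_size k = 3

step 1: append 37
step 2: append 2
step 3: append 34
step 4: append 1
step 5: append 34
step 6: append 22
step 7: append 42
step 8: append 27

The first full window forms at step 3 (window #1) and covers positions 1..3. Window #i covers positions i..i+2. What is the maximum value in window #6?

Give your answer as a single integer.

Answer: 42

Derivation:
step 1: append 37 -> window=[37] (not full yet)
step 2: append 2 -> window=[37, 2] (not full yet)
step 3: append 34 -> window=[37, 2, 34] -> max=37
step 4: append 1 -> window=[2, 34, 1] -> max=34
step 5: append 34 -> window=[34, 1, 34] -> max=34
step 6: append 22 -> window=[1, 34, 22] -> max=34
step 7: append 42 -> window=[34, 22, 42] -> max=42
step 8: append 27 -> window=[22, 42, 27] -> max=42
Window #6 max = 42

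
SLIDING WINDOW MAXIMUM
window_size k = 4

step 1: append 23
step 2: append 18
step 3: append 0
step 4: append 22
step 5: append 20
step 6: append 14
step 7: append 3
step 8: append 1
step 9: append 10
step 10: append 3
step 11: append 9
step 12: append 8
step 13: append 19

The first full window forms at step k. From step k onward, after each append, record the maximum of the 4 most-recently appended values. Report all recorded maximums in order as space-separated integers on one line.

Answer: 23 22 22 22 20 14 10 10 10 19

Derivation:
step 1: append 23 -> window=[23] (not full yet)
step 2: append 18 -> window=[23, 18] (not full yet)
step 3: append 0 -> window=[23, 18, 0] (not full yet)
step 4: append 22 -> window=[23, 18, 0, 22] -> max=23
step 5: append 20 -> window=[18, 0, 22, 20] -> max=22
step 6: append 14 -> window=[0, 22, 20, 14] -> max=22
step 7: append 3 -> window=[22, 20, 14, 3] -> max=22
step 8: append 1 -> window=[20, 14, 3, 1] -> max=20
step 9: append 10 -> window=[14, 3, 1, 10] -> max=14
step 10: append 3 -> window=[3, 1, 10, 3] -> max=10
step 11: append 9 -> window=[1, 10, 3, 9] -> max=10
step 12: append 8 -> window=[10, 3, 9, 8] -> max=10
step 13: append 19 -> window=[3, 9, 8, 19] -> max=19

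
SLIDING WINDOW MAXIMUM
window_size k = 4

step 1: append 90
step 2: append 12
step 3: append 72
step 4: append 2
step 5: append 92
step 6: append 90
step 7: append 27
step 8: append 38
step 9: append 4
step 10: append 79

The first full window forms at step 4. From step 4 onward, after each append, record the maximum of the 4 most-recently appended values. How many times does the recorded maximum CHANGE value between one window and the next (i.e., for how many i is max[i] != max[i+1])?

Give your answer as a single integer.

step 1: append 90 -> window=[90] (not full yet)
step 2: append 12 -> window=[90, 12] (not full yet)
step 3: append 72 -> window=[90, 12, 72] (not full yet)
step 4: append 2 -> window=[90, 12, 72, 2] -> max=90
step 5: append 92 -> window=[12, 72, 2, 92] -> max=92
step 6: append 90 -> window=[72, 2, 92, 90] -> max=92
step 7: append 27 -> window=[2, 92, 90, 27] -> max=92
step 8: append 38 -> window=[92, 90, 27, 38] -> max=92
step 9: append 4 -> window=[90, 27, 38, 4] -> max=90
step 10: append 79 -> window=[27, 38, 4, 79] -> max=79
Recorded maximums: 90 92 92 92 92 90 79
Changes between consecutive maximums: 3

Answer: 3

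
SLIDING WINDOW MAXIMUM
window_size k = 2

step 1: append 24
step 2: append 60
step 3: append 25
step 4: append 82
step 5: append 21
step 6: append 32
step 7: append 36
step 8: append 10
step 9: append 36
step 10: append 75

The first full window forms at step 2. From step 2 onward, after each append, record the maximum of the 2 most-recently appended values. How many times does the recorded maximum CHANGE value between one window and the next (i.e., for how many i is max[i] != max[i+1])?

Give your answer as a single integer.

step 1: append 24 -> window=[24] (not full yet)
step 2: append 60 -> window=[24, 60] -> max=60
step 3: append 25 -> window=[60, 25] -> max=60
step 4: append 82 -> window=[25, 82] -> max=82
step 5: append 21 -> window=[82, 21] -> max=82
step 6: append 32 -> window=[21, 32] -> max=32
step 7: append 36 -> window=[32, 36] -> max=36
step 8: append 10 -> window=[36, 10] -> max=36
step 9: append 36 -> window=[10, 36] -> max=36
step 10: append 75 -> window=[36, 75] -> max=75
Recorded maximums: 60 60 82 82 32 36 36 36 75
Changes between consecutive maximums: 4

Answer: 4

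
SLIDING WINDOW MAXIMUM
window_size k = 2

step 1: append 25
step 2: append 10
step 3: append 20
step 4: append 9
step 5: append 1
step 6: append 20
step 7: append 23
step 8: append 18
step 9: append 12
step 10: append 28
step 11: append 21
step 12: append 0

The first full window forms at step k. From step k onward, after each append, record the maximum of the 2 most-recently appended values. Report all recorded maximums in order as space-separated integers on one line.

step 1: append 25 -> window=[25] (not full yet)
step 2: append 10 -> window=[25, 10] -> max=25
step 3: append 20 -> window=[10, 20] -> max=20
step 4: append 9 -> window=[20, 9] -> max=20
step 5: append 1 -> window=[9, 1] -> max=9
step 6: append 20 -> window=[1, 20] -> max=20
step 7: append 23 -> window=[20, 23] -> max=23
step 8: append 18 -> window=[23, 18] -> max=23
step 9: append 12 -> window=[18, 12] -> max=18
step 10: append 28 -> window=[12, 28] -> max=28
step 11: append 21 -> window=[28, 21] -> max=28
step 12: append 0 -> window=[21, 0] -> max=21

Answer: 25 20 20 9 20 23 23 18 28 28 21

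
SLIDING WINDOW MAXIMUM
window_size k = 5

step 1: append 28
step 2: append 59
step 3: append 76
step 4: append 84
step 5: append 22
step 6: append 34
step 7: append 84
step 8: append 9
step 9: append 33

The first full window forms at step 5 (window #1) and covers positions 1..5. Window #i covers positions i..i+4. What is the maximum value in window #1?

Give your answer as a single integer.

step 1: append 28 -> window=[28] (not full yet)
step 2: append 59 -> window=[28, 59] (not full yet)
step 3: append 76 -> window=[28, 59, 76] (not full yet)
step 4: append 84 -> window=[28, 59, 76, 84] (not full yet)
step 5: append 22 -> window=[28, 59, 76, 84, 22] -> max=84
Window #1 max = 84

Answer: 84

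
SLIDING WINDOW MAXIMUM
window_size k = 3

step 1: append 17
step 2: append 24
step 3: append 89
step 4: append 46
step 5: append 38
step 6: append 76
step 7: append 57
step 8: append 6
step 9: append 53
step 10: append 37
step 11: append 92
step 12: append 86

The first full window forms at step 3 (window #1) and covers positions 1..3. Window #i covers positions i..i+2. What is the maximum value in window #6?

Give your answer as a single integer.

step 1: append 17 -> window=[17] (not full yet)
step 2: append 24 -> window=[17, 24] (not full yet)
step 3: append 89 -> window=[17, 24, 89] -> max=89
step 4: append 46 -> window=[24, 89, 46] -> max=89
step 5: append 38 -> window=[89, 46, 38] -> max=89
step 6: append 76 -> window=[46, 38, 76] -> max=76
step 7: append 57 -> window=[38, 76, 57] -> max=76
step 8: append 6 -> window=[76, 57, 6] -> max=76
Window #6 max = 76

Answer: 76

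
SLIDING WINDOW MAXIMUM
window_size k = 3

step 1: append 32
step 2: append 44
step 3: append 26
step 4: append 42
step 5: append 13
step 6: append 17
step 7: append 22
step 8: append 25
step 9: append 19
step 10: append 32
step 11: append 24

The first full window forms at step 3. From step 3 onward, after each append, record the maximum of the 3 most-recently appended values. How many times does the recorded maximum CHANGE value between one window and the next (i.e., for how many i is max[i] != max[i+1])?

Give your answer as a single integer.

Answer: 4

Derivation:
step 1: append 32 -> window=[32] (not full yet)
step 2: append 44 -> window=[32, 44] (not full yet)
step 3: append 26 -> window=[32, 44, 26] -> max=44
step 4: append 42 -> window=[44, 26, 42] -> max=44
step 5: append 13 -> window=[26, 42, 13] -> max=42
step 6: append 17 -> window=[42, 13, 17] -> max=42
step 7: append 22 -> window=[13, 17, 22] -> max=22
step 8: append 25 -> window=[17, 22, 25] -> max=25
step 9: append 19 -> window=[22, 25, 19] -> max=25
step 10: append 32 -> window=[25, 19, 32] -> max=32
step 11: append 24 -> window=[19, 32, 24] -> max=32
Recorded maximums: 44 44 42 42 22 25 25 32 32
Changes between consecutive maximums: 4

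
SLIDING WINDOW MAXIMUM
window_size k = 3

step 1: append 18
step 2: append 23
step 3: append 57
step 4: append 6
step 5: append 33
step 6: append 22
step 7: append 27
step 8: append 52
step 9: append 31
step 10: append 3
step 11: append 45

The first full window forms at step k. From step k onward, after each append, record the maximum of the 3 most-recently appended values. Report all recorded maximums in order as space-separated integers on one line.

step 1: append 18 -> window=[18] (not full yet)
step 2: append 23 -> window=[18, 23] (not full yet)
step 3: append 57 -> window=[18, 23, 57] -> max=57
step 4: append 6 -> window=[23, 57, 6] -> max=57
step 5: append 33 -> window=[57, 6, 33] -> max=57
step 6: append 22 -> window=[6, 33, 22] -> max=33
step 7: append 27 -> window=[33, 22, 27] -> max=33
step 8: append 52 -> window=[22, 27, 52] -> max=52
step 9: append 31 -> window=[27, 52, 31] -> max=52
step 10: append 3 -> window=[52, 31, 3] -> max=52
step 11: append 45 -> window=[31, 3, 45] -> max=45

Answer: 57 57 57 33 33 52 52 52 45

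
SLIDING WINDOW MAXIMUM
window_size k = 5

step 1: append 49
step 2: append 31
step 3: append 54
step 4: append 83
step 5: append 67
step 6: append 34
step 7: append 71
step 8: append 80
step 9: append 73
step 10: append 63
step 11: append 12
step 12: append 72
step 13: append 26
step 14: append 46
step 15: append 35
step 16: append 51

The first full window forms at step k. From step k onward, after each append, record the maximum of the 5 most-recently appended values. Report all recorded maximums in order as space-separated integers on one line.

Answer: 83 83 83 83 80 80 80 80 73 72 72 72

Derivation:
step 1: append 49 -> window=[49] (not full yet)
step 2: append 31 -> window=[49, 31] (not full yet)
step 3: append 54 -> window=[49, 31, 54] (not full yet)
step 4: append 83 -> window=[49, 31, 54, 83] (not full yet)
step 5: append 67 -> window=[49, 31, 54, 83, 67] -> max=83
step 6: append 34 -> window=[31, 54, 83, 67, 34] -> max=83
step 7: append 71 -> window=[54, 83, 67, 34, 71] -> max=83
step 8: append 80 -> window=[83, 67, 34, 71, 80] -> max=83
step 9: append 73 -> window=[67, 34, 71, 80, 73] -> max=80
step 10: append 63 -> window=[34, 71, 80, 73, 63] -> max=80
step 11: append 12 -> window=[71, 80, 73, 63, 12] -> max=80
step 12: append 72 -> window=[80, 73, 63, 12, 72] -> max=80
step 13: append 26 -> window=[73, 63, 12, 72, 26] -> max=73
step 14: append 46 -> window=[63, 12, 72, 26, 46] -> max=72
step 15: append 35 -> window=[12, 72, 26, 46, 35] -> max=72
step 16: append 51 -> window=[72, 26, 46, 35, 51] -> max=72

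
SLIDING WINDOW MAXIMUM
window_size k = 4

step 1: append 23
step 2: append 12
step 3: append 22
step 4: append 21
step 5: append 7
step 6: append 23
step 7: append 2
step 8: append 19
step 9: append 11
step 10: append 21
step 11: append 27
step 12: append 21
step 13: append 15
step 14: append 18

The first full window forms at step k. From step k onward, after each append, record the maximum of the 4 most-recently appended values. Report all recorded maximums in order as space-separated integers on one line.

step 1: append 23 -> window=[23] (not full yet)
step 2: append 12 -> window=[23, 12] (not full yet)
step 3: append 22 -> window=[23, 12, 22] (not full yet)
step 4: append 21 -> window=[23, 12, 22, 21] -> max=23
step 5: append 7 -> window=[12, 22, 21, 7] -> max=22
step 6: append 23 -> window=[22, 21, 7, 23] -> max=23
step 7: append 2 -> window=[21, 7, 23, 2] -> max=23
step 8: append 19 -> window=[7, 23, 2, 19] -> max=23
step 9: append 11 -> window=[23, 2, 19, 11] -> max=23
step 10: append 21 -> window=[2, 19, 11, 21] -> max=21
step 11: append 27 -> window=[19, 11, 21, 27] -> max=27
step 12: append 21 -> window=[11, 21, 27, 21] -> max=27
step 13: append 15 -> window=[21, 27, 21, 15] -> max=27
step 14: append 18 -> window=[27, 21, 15, 18] -> max=27

Answer: 23 22 23 23 23 23 21 27 27 27 27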